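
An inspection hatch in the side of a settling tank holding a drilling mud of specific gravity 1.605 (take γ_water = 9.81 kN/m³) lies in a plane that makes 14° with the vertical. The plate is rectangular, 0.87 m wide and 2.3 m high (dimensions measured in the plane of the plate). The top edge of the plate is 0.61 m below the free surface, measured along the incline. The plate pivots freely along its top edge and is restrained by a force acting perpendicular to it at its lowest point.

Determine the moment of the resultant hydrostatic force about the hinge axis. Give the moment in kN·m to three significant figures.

γ = 1.605 × 9.81 = 15.74505 kN/m³.
The plate makes 14° with the vertical, i.e. θ = 90° − 14° = 76° to the horizontal. Measuring y along the incline from the free-surface line, vertical depth h = y·sinθ with sinθ = 0.970296.
The centroid lies 2.3/2 = 1.15 m below the top edge, so y_c = 0.61 + 1.15 = 1.76 m and h_c = 1.76 × 0.970296 = 1.70772 m.
A = 0.87 × 2.3 = 2.001 m².
Resultant F = γ·h_c·A = 15.74505 × 1.70772 × 2.001 = 53.8032 kN.
I_c = b·h³/12 = 0.87 × 2.3³/12 = 0.882107 m⁴.
Centre of pressure: y_p = y_c + I_c/(y_c·A) = 1.76 + 0.882107/(1.76 × 2.001) = 1.76 + 0.250473 = 2.01047 m along the plane.
The resultant acts 1.15 + 0.250473 = 1.40047 m (along the plate) below the hinge at the top edge, so the moment about the hinge is M = F × 1.40047 = 53.8032 × 1.40047 = 75.3498 kN·m.

M ≈ 75.3 kN·m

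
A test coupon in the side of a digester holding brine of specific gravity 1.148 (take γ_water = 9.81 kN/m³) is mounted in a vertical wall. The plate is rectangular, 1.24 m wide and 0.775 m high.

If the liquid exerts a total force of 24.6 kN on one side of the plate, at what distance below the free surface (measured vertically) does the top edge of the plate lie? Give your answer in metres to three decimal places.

d_top ≈ 1.886 m

γ = 1.148 × 9.81 = 11.26188 kN/m³.
A = 1.24 × 0.775 = 0.961 m².
From F = γ·h_c·A, the centroid depth is h_c = 24.6/(11.26188 × 0.961) = 2.27301 m.
The centroid lies 0.775/2 = 0.3875 m below the top edge, so the top edge sits at h_top = 2.27301 − 0.3875 = 1.88551 m below the surface.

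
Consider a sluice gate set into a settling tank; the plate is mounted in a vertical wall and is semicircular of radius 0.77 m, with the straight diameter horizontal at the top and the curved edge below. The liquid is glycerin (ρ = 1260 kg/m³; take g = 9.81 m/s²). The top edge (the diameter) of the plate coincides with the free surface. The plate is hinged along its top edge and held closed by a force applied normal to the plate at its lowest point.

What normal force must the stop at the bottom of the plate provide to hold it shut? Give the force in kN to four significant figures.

γ = ρg = 1260 × 9.81 / 1000 = 12.3606 kN/m³.
The centroid of a semicircle lies 4r/(3π) = 0.326798 m from the diameter, here below the top edge, so the centroid depth is h_c = 0.326798 m.
A = πr²/2 = π × 0.77²/2 = 0.931325 m².
Resultant F = γ·h_c·A = 12.3606 × 0.326798 × 0.931325 = 3.76201 kN.
I_c = (π/8 − 8/(9π))·r⁴ = 0.109757 × 0.77⁴ = 0.0385829 m⁴.
Centre of pressure: y_p = y_c + I_c/(y_c·A) = 0.326798 + 0.0385829/(0.326798 × 0.931325) = 0.326798 + 0.126769 = 0.453567 m along the plane.
The resultant acts 0.326798 + 0.126769 = 0.453567 m (along the plate) below the hinge at the top edge, so the moment about the hinge is M = F × 0.453567 = 3.76201 × 0.453567 = 1.70632 kN·m.
A normal force at the bottom, 0.77 m from the hinge, must supply this moment: P = 1.70632/0.77 = 2.216 kN.

P ≈ 2.216 kN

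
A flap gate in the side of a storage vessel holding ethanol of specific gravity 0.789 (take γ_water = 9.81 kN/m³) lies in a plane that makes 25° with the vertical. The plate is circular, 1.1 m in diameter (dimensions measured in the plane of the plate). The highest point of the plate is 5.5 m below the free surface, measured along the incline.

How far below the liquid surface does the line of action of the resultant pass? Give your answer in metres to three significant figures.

h_p = 5.49 m

γ = 0.789 × 9.81 = 7.74009 kN/m³.
The plate makes 25° with the vertical, i.e. θ = 90° − 25° = 65° to the horizontal. Measuring y along the incline from the free-surface line, vertical depth h = y·sinθ with sinθ = 0.906308.
The centroid is at the centre, 0.55 m below the top of the plate, so y_c = 5.5 + 0.55 = 6.05 m and h_c = 6.05 × 0.906308 = 5.48316 m.
A = π(0.55)² = 0.950332 m².
Resultant F = γ·h_c·A = 7.74009 × 5.48316 × 0.950332 = 40.3322 kN.
I_c = πr⁴/4 = π × 0.55⁴/4 = 0.0718688 m⁴.
Centre of pressure: y_p = y_c + I_c/(y_c·A) = 6.05 + 0.0718688/(6.05 × 0.950332) = 6.05 + 0.0125 = 6.0625 m along the plane.
Vertically, h_p = y_p·sinθ = 6.0625 × 0.906308 = 5.49449 m.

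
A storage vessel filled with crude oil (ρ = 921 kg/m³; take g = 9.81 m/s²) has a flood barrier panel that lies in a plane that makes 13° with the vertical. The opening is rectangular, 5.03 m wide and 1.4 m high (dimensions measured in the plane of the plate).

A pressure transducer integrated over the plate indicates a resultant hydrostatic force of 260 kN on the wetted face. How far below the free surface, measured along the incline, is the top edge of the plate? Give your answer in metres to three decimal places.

γ = ρg = 921 × 9.81 / 1000 = 9.03501 kN/m³.
A = 5.03 × 1.4 = 7.042 m².
From F = γ·h_c·A, the centroid depth is h_c = 260/(9.03501 × 7.042) = 4.08647 m.
The plate makes 13° with the vertical, i.e. θ = 90° − 13° = 77° to the horizontal. Measuring y along the incline from the free-surface line, vertical depth h = y·sinθ with sinθ = 0.974370.
Along the incline, y_c = h_c/sinθ = 4.08647/0.974370 = 4.19396 m.
The centroid lies 1.4/2 = 0.7 m below the top edge, so the top edge sits at y_top = 4.19396 − 0.7 = 3.49396 m along the incline.

y_top ≈ 3.494 m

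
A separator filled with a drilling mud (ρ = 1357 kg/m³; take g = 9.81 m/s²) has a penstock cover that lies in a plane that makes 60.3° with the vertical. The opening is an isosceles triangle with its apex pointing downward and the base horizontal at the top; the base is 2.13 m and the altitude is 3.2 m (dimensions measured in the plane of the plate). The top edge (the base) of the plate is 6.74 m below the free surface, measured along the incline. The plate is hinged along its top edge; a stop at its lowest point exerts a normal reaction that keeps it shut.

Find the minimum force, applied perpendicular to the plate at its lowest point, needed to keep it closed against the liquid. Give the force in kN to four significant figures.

γ = ρg = 1357 × 9.81 / 1000 = 13.31217 kN/m³.
The plate makes 60.3° with the vertical, i.e. θ = 90° − 60.3° = 29.7° to the horizontal. Measuring y along the incline from the free-surface line, vertical depth h = y·sinθ with sinθ = 0.495459.
With the apex down, the centroid sits h/3 = 3.2/3 = 1.06667 m below the base (the top edge), so y_c = 6.74 + 1.06667 = 7.80667 m and h_c = 7.80667 × 0.495459 = 3.86788 m.
A = ½ × 2.13 × 3.2 = 3.408 m².
Resultant F = γ·h_c·A = 13.31217 × 3.86788 × 3.408 = 175.477 kN.
I_c = b·h³/36 = 2.13 × 3.2³/36 = 1.93877 m⁴.
Centre of pressure: y_p = y_c + I_c/(y_c·A) = 7.80667 + 1.93877/(7.80667 × 3.408) = 7.80667 + 0.072872 = 7.87954 m along the plane.
The resultant acts 1.06667 + 0.072872 = 1.13954 m (along the plate) below the hinge at the top edge, so the moment about the hinge is M = F × 1.13954 = 175.477 × 1.13954 = 199.963 kN·m.
A normal force at the bottom, 3.2 m from the hinge, must supply this moment: P = 199.963/3.2 = 62.4884 kN.

P ≈ 62.49 kN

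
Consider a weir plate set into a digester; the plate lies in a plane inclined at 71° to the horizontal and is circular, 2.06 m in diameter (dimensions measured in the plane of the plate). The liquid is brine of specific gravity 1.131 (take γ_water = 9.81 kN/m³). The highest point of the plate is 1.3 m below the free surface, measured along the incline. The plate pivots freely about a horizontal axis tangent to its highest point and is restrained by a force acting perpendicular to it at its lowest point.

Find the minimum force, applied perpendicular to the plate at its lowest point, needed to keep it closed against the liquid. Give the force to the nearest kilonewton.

γ = 1.131 × 9.81 = 11.09511 kN/m³.
Let θ = 71° be the plate's angle to the horizontal; measure y along the incline from where the plane meets the free surface. Vertical depth h = y·sinθ with sinθ = 0.945519.
The centroid is at the centre, 1.03 m below the top of the plate, so y_c = 1.3 + 1.03 = 2.33 m and h_c = 2.33 × 0.945519 = 2.20306 m.
A = π(1.03)² = 3.33292 m².
Resultant F = γ·h_c·A = 11.09511 × 2.20306 × 3.33292 = 81.4672 kN.
I_c = πr⁴/4 = π × 1.03⁴/4 = 0.883973 m⁴.
Centre of pressure: y_p = y_c + I_c/(y_c·A) = 2.33 + 0.883973/(2.33 × 3.33292) = 2.33 + 0.11383 = 2.44383 m along the plane.
The resultant acts 1.03 + 0.11383 = 1.14383 m (along the plate) below the hinge at the top edge, so the moment about the hinge is M = F × 1.14383 = 81.4672 × 1.14383 = 93.1846 kN·m.
A normal force at the bottom, 2.06 m from the hinge, must supply this moment: P = 93.1846/2.06 = 45.2352 kN.

P ≈ 45 kN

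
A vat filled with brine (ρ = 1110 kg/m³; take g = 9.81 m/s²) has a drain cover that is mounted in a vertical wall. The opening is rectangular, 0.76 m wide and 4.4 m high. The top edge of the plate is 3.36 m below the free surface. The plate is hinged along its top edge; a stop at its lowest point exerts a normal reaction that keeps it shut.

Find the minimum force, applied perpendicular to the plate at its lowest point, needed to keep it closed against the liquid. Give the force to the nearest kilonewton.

γ = ρg = 1110 × 9.81 / 1000 = 10.8891 kN/m³.
The centroid lies 4.4/2 = 2.2 m below the top edge, so the centroid depth is h_c = 3.36 + 2.2 = 5.56 m.
A = 0.76 × 4.4 = 3.344 m².
Resultant F = γ·h_c·A = 10.8891 × 5.56 × 3.344 = 202.457 kN.
I_c = b·h³/12 = 0.76 × 4.4³/12 = 5.39499 m⁴.
Centre of pressure: y_p = y_c + I_c/(y_c·A) = 5.56 + 5.39499/(5.56 × 3.344) = 5.56 + 0.290168 = 5.85017 m along the plane.
The resultant acts 2.2 + 0.290168 = 2.49017 m (along the plate) below the hinge at the top edge, so the moment about the hinge is M = F × 2.49017 = 202.457 × 2.49017 = 504.152 kN·m.
A normal force at the bottom, 4.4 m from the hinge, must supply this moment: P = 504.152/4.4 = 114.58 kN.

P ≈ 115 kN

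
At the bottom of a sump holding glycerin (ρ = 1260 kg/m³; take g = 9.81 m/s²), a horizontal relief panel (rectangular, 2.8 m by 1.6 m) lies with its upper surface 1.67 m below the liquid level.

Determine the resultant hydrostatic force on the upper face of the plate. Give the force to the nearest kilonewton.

γ = ρg = 1260 × 9.81 / 1000 = 12.3606 kN/m³.
The plate is horizontal, so pressure is uniform at p = γ·h = 12.3606 × 1.67 = 20.6422 kN/m².
A = 2.8 × 1.6 = 4.48 m².
F = p·A = 20.6422 × 4.48 = 92.4771 kN.

F ≈ 92 kN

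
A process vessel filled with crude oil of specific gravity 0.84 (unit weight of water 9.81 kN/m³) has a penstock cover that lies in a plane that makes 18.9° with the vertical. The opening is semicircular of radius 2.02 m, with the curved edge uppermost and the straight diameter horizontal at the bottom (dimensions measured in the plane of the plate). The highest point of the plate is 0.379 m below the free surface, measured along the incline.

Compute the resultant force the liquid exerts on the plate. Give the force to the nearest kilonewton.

γ = 0.84 × 9.81 = 8.2404 kN/m³.
The plate makes 18.9° with the vertical, i.e. θ = 90° − 18.9° = 71.1° to the horizontal. Measuring y along the incline from the free-surface line, vertical depth h = y·sinθ with sinθ = 0.946085.
The centroid lies 4r/(3π) = 0.857315 m above the diameter, so r − 4r/(3π) = 2.02 − 0.857315 = 1.16268 m below the topmost point, so y_c = 0.379 + 1.16268 = 1.54168 m and h_c = 1.54168 × 0.946085 = 1.45856 m.
A = πr²/2 = π × 2.02²/2 = 6.40948 m².
Resultant F = γ·h_c·A = 8.2404 × 1.45856 × 6.40948 = 77.0363 kN.

F ≈ 77 kN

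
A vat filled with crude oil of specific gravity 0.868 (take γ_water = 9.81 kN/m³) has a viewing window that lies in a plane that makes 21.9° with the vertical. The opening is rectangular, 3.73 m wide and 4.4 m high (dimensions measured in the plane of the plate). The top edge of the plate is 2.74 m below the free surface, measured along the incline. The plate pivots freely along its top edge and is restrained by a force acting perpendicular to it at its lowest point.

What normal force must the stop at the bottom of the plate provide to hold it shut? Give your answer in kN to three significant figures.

P ≈ 368 kN

γ = 0.868 × 9.81 = 8.51508 kN/m³.
The plate makes 21.9° with the vertical, i.e. θ = 90° − 21.9° = 68.1° to the horizontal. Measuring y along the incline from the free-surface line, vertical depth h = y·sinθ with sinθ = 0.927836.
The centroid lies 4.4/2 = 2.2 m below the top edge, so y_c = 2.74 + 2.2 = 4.94 m and h_c = 4.94 × 0.927836 = 4.58351 m.
A = 3.73 × 4.4 = 16.412 m².
Resultant F = γ·h_c·A = 8.51508 × 4.58351 × 16.412 = 640.543 kN.
I_c = b·h³/12 = 3.73 × 4.4³/12 = 26.478 m⁴.
Centre of pressure: y_p = y_c + I_c/(y_c·A) = 4.94 + 26.478/(4.94 × 16.412) = 4.94 + 0.326585 = 5.26659 m along the plane.
The resultant acts 2.2 + 0.326585 = 2.52659 m (along the plate) below the hinge at the top edge, so the moment about the hinge is M = F × 2.52659 = 640.543 × 2.52659 = 1618.39 kN·m.
A normal force at the bottom, 4.4 m from the hinge, must supply this moment: P = 1618.39/4.4 = 367.816 kN.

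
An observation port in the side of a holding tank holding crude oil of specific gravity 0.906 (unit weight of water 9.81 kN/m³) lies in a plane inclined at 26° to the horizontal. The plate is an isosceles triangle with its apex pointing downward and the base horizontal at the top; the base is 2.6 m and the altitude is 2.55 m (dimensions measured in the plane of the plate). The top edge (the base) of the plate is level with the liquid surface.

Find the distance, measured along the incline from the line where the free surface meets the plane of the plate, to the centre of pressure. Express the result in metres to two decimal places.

γ = 0.906 × 9.81 = 8.88786 kN/m³.
Let θ = 26° be the plate's angle to the horizontal; measure y along the incline from where the plane meets the free surface. Vertical depth h = y·sinθ with sinθ = 0.438371.
With the apex down, the centroid sits h/3 = 2.55/3 = 0.85 m below the base (the top edge), so y_c = 0.85 m and h_c = 0.85 × 0.438371 = 0.372615 m.
A = ½ × 2.6 × 2.55 = 3.315 m².
Resultant F = γ·h_c·A = 8.88786 × 0.372615 × 3.315 = 10.9785 kN.
I_c = b·h³/36 = 2.6 × 2.55³/36 = 1.19754 m⁴.
Centre of pressure: y_p = y_c + I_c/(y_c·A) = 0.85 + 1.19754/(0.85 × 3.315) = 0.85 + 0.424999 = 1.275 m along the plane.

y_p = 1.28 m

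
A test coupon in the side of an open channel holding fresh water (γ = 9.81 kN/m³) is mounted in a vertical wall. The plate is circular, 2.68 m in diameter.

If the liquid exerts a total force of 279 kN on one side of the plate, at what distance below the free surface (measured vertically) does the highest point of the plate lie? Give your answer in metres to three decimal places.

d_top ≈ 3.702 m

γ = 9.81 kN/m³.
A = π(1.34)² = 5.64104 m².
From F = γ·h_c·A, the centroid depth is h_c = 279/(9.81 × 5.64104) = 5.04169 m.
The centroid is at the centre, 1.34 m below the top of the plate, so the highest point sits at h_top = 5.04169 − 1.34 = 3.70169 m below the surface.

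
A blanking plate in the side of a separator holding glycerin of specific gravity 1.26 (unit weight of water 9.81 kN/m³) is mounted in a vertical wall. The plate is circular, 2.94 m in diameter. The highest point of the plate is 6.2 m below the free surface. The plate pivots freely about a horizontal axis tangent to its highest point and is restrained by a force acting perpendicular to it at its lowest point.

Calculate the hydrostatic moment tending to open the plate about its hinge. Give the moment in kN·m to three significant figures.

γ = 1.26 × 9.81 = 12.3606 kN/m³.
The centroid is at the centre, 1.47 m below the top of the plate, so the centroid depth is h_c = 6.2 + 1.47 = 7.67 m.
A = π(1.47)² = 6.78867 m².
Resultant F = γ·h_c·A = 12.3606 × 7.67 × 6.78867 = 643.605 kN.
I_c = πr⁴/4 = π × 1.47⁴/4 = 3.66741 m⁴.
Centre of pressure: y_p = y_c + I_c/(y_c·A) = 7.67 + 3.66741/(7.67 × 6.78867) = 7.67 + 0.0704335 = 7.74043 m along the plane.
The resultant acts 1.47 + 0.0704335 = 1.54043 m (along the plate) below the hinge at the top edge, so the moment about the hinge is M = F × 1.54043 = 643.605 × 1.54043 = 991.428 kN·m.

M ≈ 991 kN·m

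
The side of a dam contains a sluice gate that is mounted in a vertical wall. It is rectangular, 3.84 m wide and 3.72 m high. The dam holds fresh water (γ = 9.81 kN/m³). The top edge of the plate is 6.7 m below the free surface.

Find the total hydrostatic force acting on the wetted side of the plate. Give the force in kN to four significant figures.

F ≈ 1200 kN

γ = 9.81 kN/m³.
The centroid lies 3.72/2 = 1.86 m below the top edge, so the centroid depth is h_c = 6.7 + 1.86 = 8.56 m.
A = 3.84 × 3.72 = 14.2848 m².
Resultant F = γ·h_c·A = 9.81 × 8.56 × 14.2848 = 1199.55 kN.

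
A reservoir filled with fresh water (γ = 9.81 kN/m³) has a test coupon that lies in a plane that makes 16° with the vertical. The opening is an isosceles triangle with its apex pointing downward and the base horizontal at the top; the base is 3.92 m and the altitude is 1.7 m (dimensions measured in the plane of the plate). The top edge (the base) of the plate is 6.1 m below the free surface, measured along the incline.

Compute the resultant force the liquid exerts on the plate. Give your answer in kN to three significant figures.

F ≈ 209 kN

γ = 9.81 kN/m³.
The plate makes 16° with the vertical, i.e. θ = 90° − 16° = 74° to the horizontal. Measuring y along the incline from the free-surface line, vertical depth h = y·sinθ with sinθ = 0.961262.
With the apex down, the centroid sits h/3 = 1.7/3 = 0.566667 m below the base (the top edge), so y_c = 6.1 + 0.566667 = 6.66667 m and h_c = 6.66667 × 0.961262 = 6.40842 m.
A = ½ × 3.92 × 1.7 = 3.332 m².
Resultant F = γ·h_c·A = 9.81 × 6.40842 × 3.332 = 209.472 kN.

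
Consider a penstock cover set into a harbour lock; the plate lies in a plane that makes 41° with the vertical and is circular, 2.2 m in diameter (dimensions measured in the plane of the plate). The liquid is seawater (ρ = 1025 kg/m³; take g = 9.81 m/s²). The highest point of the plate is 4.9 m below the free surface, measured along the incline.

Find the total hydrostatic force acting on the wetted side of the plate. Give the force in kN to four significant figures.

F ≈ 173.1 kN

γ = ρg = 1025 × 9.81 / 1000 = 10.05525 kN/m³.
The plate makes 41° with the vertical, i.e. θ = 90° − 41° = 49° to the horizontal. Measuring y along the incline from the free-surface line, vertical depth h = y·sinθ with sinθ = 0.754710.
The centroid is at the centre, 1.1 m below the top of the plate, so y_c = 4.9 + 1.1 = 6 m and h_c = 6 × 0.754710 = 4.52826 m.
A = π(1.1)² = 3.80133 m².
Resultant F = γ·h_c·A = 10.05525 × 4.52826 × 3.80133 = 173.085 kN.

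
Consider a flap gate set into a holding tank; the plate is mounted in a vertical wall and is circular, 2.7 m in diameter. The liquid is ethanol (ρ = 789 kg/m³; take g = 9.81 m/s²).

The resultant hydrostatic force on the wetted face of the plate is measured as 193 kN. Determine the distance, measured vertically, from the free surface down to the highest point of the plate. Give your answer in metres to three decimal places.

γ = ρg = 789 × 9.81 / 1000 = 7.74009 kN/m³.
A = π(1.35)² = 5.72555 m².
From F = γ·h_c·A, the centroid depth is h_c = 193/(7.74009 × 5.72555) = 4.35506 m.
The centroid is at the centre, 1.35 m below the top of the plate, so the highest point sits at h_top = 4.35506 − 1.35 = 3.00506 m below the surface.

d_top ≈ 3.005 m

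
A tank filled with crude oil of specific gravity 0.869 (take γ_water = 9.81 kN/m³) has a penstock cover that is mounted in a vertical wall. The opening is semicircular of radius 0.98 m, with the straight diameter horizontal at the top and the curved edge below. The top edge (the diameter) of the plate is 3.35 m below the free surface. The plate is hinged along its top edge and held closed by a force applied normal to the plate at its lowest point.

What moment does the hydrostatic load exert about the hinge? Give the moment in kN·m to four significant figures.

M ≈ 21.01 kN·m

γ = 0.869 × 9.81 = 8.52489 kN/m³.
The centroid of a semicircle lies 4r/(3π) = 0.415925 m from the diameter, here below the top edge, so the centroid depth is h_c = 3.35 + 0.415925 = 3.76593 m.
A = πr²/2 = π × 0.98²/2 = 1.50859 m².
Resultant F = γ·h_c·A = 8.52489 × 3.76593 × 1.50859 = 48.432 kN.
I_c = (π/8 − 8/(9π))·r⁴ = 0.109757 × 0.98⁴ = 0.101236 m⁴.
Centre of pressure: y_p = y_c + I_c/(y_c·A) = 3.76593 + 0.101236/(3.76593 × 1.50859) = 3.76593 + 0.0178193 = 3.78375 m along the plane.
The resultant acts 0.415925 + 0.0178193 = 0.433744 m (along the plate) below the hinge at the top edge, so the moment about the hinge is M = F × 0.433744 = 48.432 × 0.433744 = 21.0071 kN·m.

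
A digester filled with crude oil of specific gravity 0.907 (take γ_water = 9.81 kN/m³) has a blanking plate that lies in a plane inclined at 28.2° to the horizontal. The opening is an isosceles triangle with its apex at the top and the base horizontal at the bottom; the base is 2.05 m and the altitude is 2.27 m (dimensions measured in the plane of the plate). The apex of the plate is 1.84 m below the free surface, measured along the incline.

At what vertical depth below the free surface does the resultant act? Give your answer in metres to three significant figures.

h_p = 1.62 m

γ = 0.907 × 9.81 = 8.89767 kN/m³.
Let θ = 28.2° be the plate's angle to the horizontal; measure y along the incline from where the plane meets the free surface. Vertical depth h = y·sinθ with sinθ = 0.472551.
With the apex up, the centroid sits 2h/3 = 2 × 2.27/3 = 1.51333 m below the apex, so y_c = 1.84 + 1.51333 = 3.35333 m and h_c = 3.35333 × 0.472551 = 1.58462 m.
A = ½ × 2.05 × 2.27 = 2.32675 m².
Resultant F = γ·h_c·A = 8.89767 × 1.58462 × 2.32675 = 32.8058 kN.
I_c = b·h³/36 = 2.05 × 2.27³/36 = 0.666084 m⁴.
Centre of pressure: y_p = y_c + I_c/(y_c·A) = 3.35333 + 0.666084/(3.35333 × 2.32675) = 3.35333 + 0.0853695 = 3.4387 m along the plane.
Vertically, h_p = y_p·sinθ = 3.4387 × 0.472551 = 1.62496 m.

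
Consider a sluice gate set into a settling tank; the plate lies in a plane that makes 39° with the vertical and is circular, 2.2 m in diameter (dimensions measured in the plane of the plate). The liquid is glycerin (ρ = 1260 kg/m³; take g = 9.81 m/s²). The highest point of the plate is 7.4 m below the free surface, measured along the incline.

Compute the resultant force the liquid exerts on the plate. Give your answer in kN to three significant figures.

γ = ρg = 1260 × 9.81 / 1000 = 12.3606 kN/m³.
The plate makes 39° with the vertical, i.e. θ = 90° − 39° = 51° to the horizontal. Measuring y along the incline from the free-surface line, vertical depth h = y·sinθ with sinθ = 0.777146.
The centroid is at the centre, 1.1 m below the top of the plate, so y_c = 7.4 + 1.1 = 8.5 m and h_c = 8.5 × 0.777146 = 6.60574 m.
A = π(1.1)² = 3.80133 m².
Resultant F = γ·h_c·A = 12.3606 × 6.60574 × 3.80133 = 310.382 kN.

F ≈ 310 kN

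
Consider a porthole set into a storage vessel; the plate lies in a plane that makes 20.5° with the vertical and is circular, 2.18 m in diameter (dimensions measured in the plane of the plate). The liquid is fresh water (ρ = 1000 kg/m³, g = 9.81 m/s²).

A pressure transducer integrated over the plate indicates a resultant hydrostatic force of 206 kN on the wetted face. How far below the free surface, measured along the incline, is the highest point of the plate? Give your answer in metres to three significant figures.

y_top ≈ 4.92 m

γ = ρg = 1000 × 9.81 = 9810 N/m³ = 9.81 kN/m³.
A = π(1.09)² = 3.73253 m².
From F = γ·h_c·A, the centroid depth is h_c = 206/(9.81 × 3.73253) = 5.62594 m.
The plate makes 20.5° with the vertical, i.e. θ = 90° − 20.5° = 69.5° to the horizontal. Measuring y along the incline from the free-surface line, vertical depth h = y·sinθ with sinθ = 0.936672.
Along the incline, y_c = h_c/sinθ = 5.62594/0.936672 = 6.00631 m.
The centroid is at the centre, 1.09 m below the top of the plate, so the highest point sits at y_top = 6.00631 − 1.09 = 4.91631 m along the incline.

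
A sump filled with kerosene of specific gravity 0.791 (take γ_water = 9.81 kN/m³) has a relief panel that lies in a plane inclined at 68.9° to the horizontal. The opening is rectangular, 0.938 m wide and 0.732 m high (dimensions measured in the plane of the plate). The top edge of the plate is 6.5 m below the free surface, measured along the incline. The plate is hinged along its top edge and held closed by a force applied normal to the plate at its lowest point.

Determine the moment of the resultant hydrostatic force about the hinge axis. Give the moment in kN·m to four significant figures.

M ≈ 12.71 kN·m

γ = 0.791 × 9.81 = 7.75971 kN/m³.
Let θ = 68.9° be the plate's angle to the horizontal; measure y along the incline from where the plane meets the free surface. Vertical depth h = y·sinθ with sinθ = 0.932954.
The centroid lies 0.732/2 = 0.366 m below the top edge, so y_c = 6.5 + 0.366 = 6.866 m and h_c = 6.866 × 0.932954 = 6.40566 m.
A = 0.938 × 0.732 = 0.686616 m².
Resultant F = γ·h_c·A = 7.75971 × 6.40566 × 0.686616 = 34.129 kN.
I_c = b·h³/12 = 0.938 × 0.732³/12 = 0.0306588 m⁴.
Centre of pressure: y_p = y_c + I_c/(y_c·A) = 6.866 + 0.0306588/(6.866 × 0.686616) = 6.866 + 0.00650335 = 6.8725 m along the plane.
The resultant acts 0.366 + 0.00650335 = 0.372503 m (along the plate) below the hinge at the top edge, so the moment about the hinge is M = F × 0.372503 = 34.129 × 0.372503 = 12.7132 kN·m.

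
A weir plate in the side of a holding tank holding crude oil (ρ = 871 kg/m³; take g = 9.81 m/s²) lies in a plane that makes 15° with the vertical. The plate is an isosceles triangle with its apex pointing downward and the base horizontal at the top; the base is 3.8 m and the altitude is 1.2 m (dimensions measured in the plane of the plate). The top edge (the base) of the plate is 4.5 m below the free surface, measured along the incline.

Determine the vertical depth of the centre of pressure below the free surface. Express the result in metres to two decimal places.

h_p = 4.75 m

γ = ρg = 871 × 9.81 / 1000 = 8.54451 kN/m³.
The plate makes 15° with the vertical, i.e. θ = 90° − 15° = 75° to the horizontal. Measuring y along the incline from the free-surface line, vertical depth h = y·sinθ with sinθ = 0.965926.
With the apex down, the centroid sits h/3 = 1.2/3 = 0.4 m below the base (the top edge), so y_c = 4.5 + 0.4 = 4.9 m and h_c = 4.9 × 0.965926 = 4.73304 m.
A = ½ × 3.8 × 1.2 = 2.28 m².
Resultant F = γ·h_c·A = 8.54451 × 4.73304 × 2.28 = 92.2066 kN.
I_c = b·h³/36 = 3.8 × 1.2³/36 = 0.1824 m⁴.
Centre of pressure: y_p = y_c + I_c/(y_c·A) = 4.9 + 0.1824/(4.9 × 2.28) = 4.9 + 0.0163265 = 4.91633 m along the plane.
Vertically, h_p = y_p·sinθ = 4.91633 × 0.965926 = 4.74881 m.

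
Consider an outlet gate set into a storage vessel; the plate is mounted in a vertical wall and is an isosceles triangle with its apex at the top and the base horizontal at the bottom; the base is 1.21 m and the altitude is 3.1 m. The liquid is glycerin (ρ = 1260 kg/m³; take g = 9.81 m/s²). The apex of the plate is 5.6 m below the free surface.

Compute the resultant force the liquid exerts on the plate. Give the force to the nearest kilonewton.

γ = ρg = 1260 × 9.81 / 1000 = 12.3606 kN/m³.
With the apex up, the centroid sits 2h/3 = 2 × 3.1/3 = 2.06667 m below the apex, so the centroid depth is h_c = 5.6 + 2.06667 = 7.66667 m.
A = ½ × 1.21 × 3.1 = 1.8755 m².
Resultant F = γ·h_c·A = 12.3606 × 7.66667 × 1.8755 = 177.731 kN.

F ≈ 178 kN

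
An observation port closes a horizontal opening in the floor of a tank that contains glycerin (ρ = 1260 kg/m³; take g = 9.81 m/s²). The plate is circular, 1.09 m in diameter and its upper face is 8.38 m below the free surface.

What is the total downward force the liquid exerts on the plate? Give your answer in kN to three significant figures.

F ≈ 96.7 kN

γ = ρg = 1260 × 9.81 / 1000 = 12.3606 kN/m³.
The plate is horizontal, so pressure is uniform at p = γ·h = 12.3606 × 8.38 = 103.582 kN/m².
A = π(0.545)² = 0.933132 m².
F = p·A = 103.582 × 0.933132 = 96.6557 kN.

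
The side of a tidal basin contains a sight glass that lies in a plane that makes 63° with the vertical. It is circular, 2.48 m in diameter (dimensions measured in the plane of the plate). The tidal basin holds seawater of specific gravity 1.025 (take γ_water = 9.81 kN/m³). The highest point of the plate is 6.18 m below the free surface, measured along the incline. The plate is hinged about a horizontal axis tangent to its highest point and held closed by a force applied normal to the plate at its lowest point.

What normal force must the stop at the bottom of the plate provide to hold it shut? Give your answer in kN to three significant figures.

γ = 1.025 × 9.81 = 10.05525 kN/m³.
The plate makes 63° with the vertical, i.e. θ = 90° − 63° = 27° to the horizontal. Measuring y along the incline from the free-surface line, vertical depth h = y·sinθ with sinθ = 0.453990.
The centroid is at the centre, 1.24 m below the top of the plate, so y_c = 6.18 + 1.24 = 7.42 m and h_c = 7.42 × 0.453990 = 3.36861 m.
A = π(1.24)² = 4.83051 m².
Resultant F = γ·h_c·A = 10.05525 × 3.36861 × 4.83051 = 163.62 kN.
I_c = πr⁴/4 = π × 1.24⁴/4 = 1.85685 m⁴.
Centre of pressure: y_p = y_c + I_c/(y_c·A) = 7.42 + 1.85685/(7.42 × 4.83051) = 7.42 + 0.051806 = 7.47181 m along the plane.
The resultant acts 1.24 + 0.051806 = 1.29181 m (along the plate) below the hinge at the top edge, so the moment about the hinge is M = F × 1.29181 = 163.62 × 1.29181 = 211.366 kN·m.
A normal force at the bottom, 2.48 m from the hinge, must supply this moment: P = 211.366/2.48 = 85.2282 kN.

P ≈ 85.2 kN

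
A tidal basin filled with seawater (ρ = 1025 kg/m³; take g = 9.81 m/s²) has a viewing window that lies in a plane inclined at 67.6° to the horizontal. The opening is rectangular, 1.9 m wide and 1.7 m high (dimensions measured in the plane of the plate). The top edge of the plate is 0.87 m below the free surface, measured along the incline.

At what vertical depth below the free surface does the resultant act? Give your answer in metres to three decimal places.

h_p = 1.720 m

γ = ρg = 1025 × 9.81 / 1000 = 10.05525 kN/m³.
Let θ = 67.6° be the plate's angle to the horizontal; measure y along the incline from where the plane meets the free surface. Vertical depth h = y·sinθ with sinθ = 0.924546.
The centroid lies 1.7/2 = 0.85 m below the top edge, so y_c = 0.87 + 0.85 = 1.72 m and h_c = 1.72 × 0.924546 = 1.59022 m.
A = 1.9 × 1.7 = 3.23 m².
Resultant F = γ·h_c·A = 10.05525 × 1.59022 × 3.23 = 51.6479 kN.
I_c = b·h³/12 = 1.9 × 1.7³/12 = 0.777892 m⁴.
Centre of pressure: y_p = y_c + I_c/(y_c·A) = 1.72 + 0.777892/(1.72 × 3.23) = 1.72 + 0.140019 = 1.86002 m along the plane.
Vertically, h_p = y_p·sinθ = 1.86002 × 0.924546 = 1.71967 m.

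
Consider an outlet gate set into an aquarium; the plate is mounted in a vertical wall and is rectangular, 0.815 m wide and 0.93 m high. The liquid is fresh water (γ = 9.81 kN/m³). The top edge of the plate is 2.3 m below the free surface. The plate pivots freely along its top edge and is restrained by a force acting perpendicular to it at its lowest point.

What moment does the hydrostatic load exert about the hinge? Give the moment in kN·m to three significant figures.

M ≈ 10.1 kN·m

γ = 9.81 kN/m³.
The centroid lies 0.93/2 = 0.465 m below the top edge, so the centroid depth is h_c = 2.3 + 0.465 = 2.765 m.
A = 0.815 × 0.93 = 0.75795 m².
Resultant F = γ·h_c·A = 9.81 × 2.765 × 0.75795 = 20.5591 kN.
I_c = b·h³/12 = 0.815 × 0.93³/12 = 0.0546292 m⁴.
Centre of pressure: y_p = y_c + I_c/(y_c·A) = 2.765 + 0.0546292/(2.765 × 0.75795) = 2.765 + 0.0260669 = 2.79107 m along the plane.
The resultant acts 0.465 + 0.0260669 = 0.491067 m (along the plate) below the hinge at the top edge, so the moment about the hinge is M = F × 0.491067 = 20.5591 × 0.491067 = 10.0959 kN·m.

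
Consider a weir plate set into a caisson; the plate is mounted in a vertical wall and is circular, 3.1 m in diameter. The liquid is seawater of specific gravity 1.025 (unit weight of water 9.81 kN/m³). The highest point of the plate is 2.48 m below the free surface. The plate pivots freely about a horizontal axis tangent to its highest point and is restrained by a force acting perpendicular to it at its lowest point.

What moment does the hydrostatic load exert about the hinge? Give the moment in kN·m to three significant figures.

M ≈ 520 kN·m

γ = 1.025 × 9.81 = 10.05525 kN/m³.
The centroid is at the centre, 1.55 m below the top of the plate, so the centroid depth is h_c = 2.48 + 1.55 = 4.03 m.
A = π(1.55)² = 7.54768 m².
Resultant F = γ·h_c·A = 10.05525 × 4.03 × 7.54768 = 305.852 kN.
I_c = πr⁴/4 = π × 1.55⁴/4 = 4.53332 m⁴.
Centre of pressure: y_p = y_c + I_c/(y_c·A) = 4.03 + 4.53332/(4.03 × 7.54768) = 4.03 + 0.149038 = 4.17904 m along the plane.
The resultant acts 1.55 + 0.149038 = 1.69904 m (along the plate) below the hinge at the top edge, so the moment about the hinge is M = F × 1.69904 = 305.852 × 1.69904 = 519.655 kN·m.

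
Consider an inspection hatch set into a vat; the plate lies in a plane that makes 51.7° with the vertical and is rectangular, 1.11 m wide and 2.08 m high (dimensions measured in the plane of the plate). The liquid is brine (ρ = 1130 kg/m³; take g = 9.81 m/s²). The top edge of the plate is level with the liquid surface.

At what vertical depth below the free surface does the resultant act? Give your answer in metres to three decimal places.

h_p = 0.859 m

γ = ρg = 1130 × 9.81 / 1000 = 11.0853 kN/m³.
The plate makes 51.7° with the vertical, i.e. θ = 90° − 51.7° = 38.3° to the horizontal. Measuring y along the incline from the free-surface line, vertical depth h = y·sinθ with sinθ = 0.619779.
The centroid lies 2.08/2 = 1.04 m below the top edge, so y_c = 1.04 m and h_c = 1.04 × 0.619779 = 0.64457 m.
A = 1.11 × 2.08 = 2.3088 m².
Resultant F = γ·h_c·A = 11.0853 × 0.64457 × 2.3088 = 16.497 kN.
I_c = b·h³/12 = 1.11 × 2.08³/12 = 0.832399 m⁴.
Centre of pressure: y_p = y_c + I_c/(y_c·A) = 1.04 + 0.832399/(1.04 × 2.3088) = 1.04 + 0.346667 = 1.38667 m along the plane.
Vertically, h_p = y_p·sinθ = 1.38667 × 0.619779 = 0.859429 m.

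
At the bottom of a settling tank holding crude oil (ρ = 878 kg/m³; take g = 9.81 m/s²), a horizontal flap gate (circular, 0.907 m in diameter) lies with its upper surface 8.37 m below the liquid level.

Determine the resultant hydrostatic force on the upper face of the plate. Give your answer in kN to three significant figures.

γ = ρg = 878 × 9.81 / 1000 = 8.61318 kN/m³.
The plate is horizontal, so pressure is uniform at p = γ·h = 8.61318 × 8.37 = 72.0923 kN/m².
A = π(0.4535)² = 0.646107 m².
F = p·A = 72.0923 × 0.646107 = 46.5793 kN.

F ≈ 46.6 kN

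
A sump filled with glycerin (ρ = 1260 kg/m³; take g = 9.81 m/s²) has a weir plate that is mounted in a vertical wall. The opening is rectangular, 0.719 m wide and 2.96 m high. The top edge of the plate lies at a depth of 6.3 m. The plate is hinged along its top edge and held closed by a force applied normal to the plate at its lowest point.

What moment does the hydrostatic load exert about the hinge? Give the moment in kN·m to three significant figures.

γ = ρg = 1260 × 9.81 / 1000 = 12.3606 kN/m³.
The centroid lies 2.96/2 = 1.48 m below the top edge, so the centroid depth is h_c = 6.3 + 1.48 = 7.78 m.
A = 0.719 × 2.96 = 2.12824 m².
Resultant F = γ·h_c·A = 12.3606 × 7.78 × 2.12824 = 204.663 kN.
I_c = b·h³/12 = 0.719 × 2.96³/12 = 1.5539 m⁴.
Centre of pressure: y_p = y_c + I_c/(y_c·A) = 7.78 + 1.5539/(7.78 × 2.12824) = 7.78 + 0.0938475 = 7.87385 m along the plane.
The resultant acts 1.48 + 0.0938475 = 1.57385 m (along the plate) below the hinge at the top edge, so the moment about the hinge is M = F × 1.57385 = 204.663 × 1.57385 = 322.109 kN·m.

M ≈ 322 kN·m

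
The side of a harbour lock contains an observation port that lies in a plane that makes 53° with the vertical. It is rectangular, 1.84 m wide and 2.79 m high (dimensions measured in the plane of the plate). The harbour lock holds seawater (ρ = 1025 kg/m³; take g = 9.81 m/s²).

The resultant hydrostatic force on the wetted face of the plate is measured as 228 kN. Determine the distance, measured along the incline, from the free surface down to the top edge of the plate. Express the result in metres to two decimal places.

γ = ρg = 1025 × 9.81 / 1000 = 10.05525 kN/m³.
A = 1.84 × 2.79 = 5.1336 m².
From F = γ·h_c·A, the centroid depth is h_c = 228/(10.05525 × 5.1336) = 4.41692 m.
The plate makes 53° with the vertical, i.e. θ = 90° − 53° = 37° to the horizontal. Measuring y along the incline from the free-surface line, vertical depth h = y·sinθ with sinθ = 0.601815.
Along the incline, y_c = h_c/sinθ = 4.41692/0.601815 = 7.33933 m.
The centroid lies 2.79/2 = 1.395 m below the top edge, so the top edge sits at y_top = 7.33933 − 1.395 = 5.94433 m along the incline.

y_top ≈ 5.94 m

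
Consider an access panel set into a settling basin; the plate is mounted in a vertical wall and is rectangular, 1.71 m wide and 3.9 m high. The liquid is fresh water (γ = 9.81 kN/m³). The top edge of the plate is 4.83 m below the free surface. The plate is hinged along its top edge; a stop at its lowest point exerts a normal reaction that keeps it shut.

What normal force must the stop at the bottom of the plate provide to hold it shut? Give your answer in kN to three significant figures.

P ≈ 243 kN

γ = 9.81 kN/m³.
The centroid lies 3.9/2 = 1.95 m below the top edge, so the centroid depth is h_c = 4.83 + 1.95 = 6.78 m.
A = 1.71 × 3.9 = 6.669 m².
Resultant F = γ·h_c·A = 9.81 × 6.78 × 6.669 = 443.567 kN.
I_c = b·h³/12 = 1.71 × 3.9³/12 = 8.45296 m⁴.
Centre of pressure: y_p = y_c + I_c/(y_c·A) = 6.78 + 8.45296/(6.78 × 6.669) = 6.78 + 0.186947 = 6.96695 m along the plane.
The resultant acts 1.95 + 0.186947 = 2.13695 m (along the plate) below the hinge at the top edge, so the moment about the hinge is M = F × 2.13695 = 443.567 × 2.13695 = 947.881 kN·m.
A normal force at the bottom, 3.9 m from the hinge, must supply this moment: P = 947.881/3.9 = 243.046 kN.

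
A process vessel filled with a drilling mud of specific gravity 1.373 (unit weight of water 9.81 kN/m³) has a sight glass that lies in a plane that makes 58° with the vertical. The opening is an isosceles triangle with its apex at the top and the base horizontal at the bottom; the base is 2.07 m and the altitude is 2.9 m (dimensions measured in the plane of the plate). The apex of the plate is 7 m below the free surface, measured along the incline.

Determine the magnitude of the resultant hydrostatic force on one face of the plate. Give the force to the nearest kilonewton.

F ≈ 191 kN

γ = 1.373 × 9.81 = 13.46913 kN/m³.
The plate makes 58° with the vertical, i.e. θ = 90° − 58° = 32° to the horizontal. Measuring y along the incline from the free-surface line, vertical depth h = y·sinθ with sinθ = 0.529919.
With the apex up, the centroid sits 2h/3 = 2 × 2.9/3 = 1.93333 m below the apex, so y_c = 7 + 1.93333 = 8.93333 m and h_c = 8.93333 × 0.529919 = 4.73394 m.
A = ½ × 2.07 × 2.9 = 3.0015 m².
Resultant F = γ·h_c·A = 13.46913 × 4.73394 × 3.0015 = 191.382 kN.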